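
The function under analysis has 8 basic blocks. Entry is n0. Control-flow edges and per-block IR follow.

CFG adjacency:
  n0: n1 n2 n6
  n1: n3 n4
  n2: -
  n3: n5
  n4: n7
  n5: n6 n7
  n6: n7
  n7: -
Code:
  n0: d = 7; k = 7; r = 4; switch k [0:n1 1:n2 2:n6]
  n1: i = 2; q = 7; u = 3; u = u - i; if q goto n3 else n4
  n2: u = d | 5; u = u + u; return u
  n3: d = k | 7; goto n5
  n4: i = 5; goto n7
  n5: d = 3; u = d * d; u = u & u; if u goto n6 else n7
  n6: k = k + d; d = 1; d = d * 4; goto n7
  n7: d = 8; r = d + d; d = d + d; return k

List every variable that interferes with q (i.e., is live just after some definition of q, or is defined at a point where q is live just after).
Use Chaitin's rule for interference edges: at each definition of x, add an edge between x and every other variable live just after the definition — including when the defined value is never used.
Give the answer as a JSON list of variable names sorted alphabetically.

Block summaries:
  n0: {d,k,r} / ∅
  n1: {i,q,u} / ∅
  n2: {u} / {d}
  n3: {d} / {k}
  n4: {i} / ∅
  n5: {d,u} / ∅
  n6: {d,k} / {d,k}
  n7: {d,r} / {k}

Backward fixpoint:
  live n0: ∅→{d,k}
  live n1: {k}→{k}
  live n2: {d}→∅
  live n3: {k}→{k}
  live n4: {k}→{k}
  live n5: {k}→{d,k}
  live n6: {d,k}→{k}
  live n7: {k}→∅

Interference:
  d — {k,r,u}
  i — {k,q,u}
  k — {d,i,q,r,u}
  q — {i,k,u}
  r — {d,k}
  u — {d,i,k,q}

N(q) = ["i", "k", "u"]

Answer: ["i", "k", "u"]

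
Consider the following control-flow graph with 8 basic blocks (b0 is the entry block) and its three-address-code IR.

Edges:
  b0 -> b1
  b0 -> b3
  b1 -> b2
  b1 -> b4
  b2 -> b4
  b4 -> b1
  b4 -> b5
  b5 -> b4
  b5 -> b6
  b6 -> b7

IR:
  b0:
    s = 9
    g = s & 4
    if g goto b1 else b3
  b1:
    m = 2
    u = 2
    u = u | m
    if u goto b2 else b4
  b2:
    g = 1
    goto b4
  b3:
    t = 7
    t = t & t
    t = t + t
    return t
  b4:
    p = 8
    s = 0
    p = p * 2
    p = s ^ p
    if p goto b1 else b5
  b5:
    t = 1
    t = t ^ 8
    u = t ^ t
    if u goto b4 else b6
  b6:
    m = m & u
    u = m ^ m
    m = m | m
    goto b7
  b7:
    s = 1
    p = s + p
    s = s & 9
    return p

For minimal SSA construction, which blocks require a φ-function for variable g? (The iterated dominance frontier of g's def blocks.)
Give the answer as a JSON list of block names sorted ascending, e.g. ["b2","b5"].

Answer: ["b1", "b4"]

Derivation:
idom tree: b1←b0 b2←b1 b3←b0 b4←b1 b5←b4 b6←b5 b7←b6
Dom at joins:
  b1: preds {b0,b4}: {b0} ∩ {b0,b1,b4} = {b0}; idom=b0
  b4: preds {b1,b2,b5}: {b0,b1} ∩ {b0,b1,b2} ∩ {b0,b1,b4,b5} = {b0,b1}; idom=b1

DF walk-up:
  join b1 pred b0: · stop@b0
  join b1 pred b4: b4→b1 stop@b0
  join b4 pred b1: · stop@b1
  join b4 pred b2: b2 stop@b1
  join b4 pred b5: b5→b4 stop@b1
  b0 → ∅
  b1 → {b1}
  b2 → {b4}
  b3 → ∅
  b4 → {b1,b4}
  b5 → {b4}
  b6 → ∅
  b7 → ∅

φ for g: defs {b0,b2}
  DF⁺ = {b1,b4}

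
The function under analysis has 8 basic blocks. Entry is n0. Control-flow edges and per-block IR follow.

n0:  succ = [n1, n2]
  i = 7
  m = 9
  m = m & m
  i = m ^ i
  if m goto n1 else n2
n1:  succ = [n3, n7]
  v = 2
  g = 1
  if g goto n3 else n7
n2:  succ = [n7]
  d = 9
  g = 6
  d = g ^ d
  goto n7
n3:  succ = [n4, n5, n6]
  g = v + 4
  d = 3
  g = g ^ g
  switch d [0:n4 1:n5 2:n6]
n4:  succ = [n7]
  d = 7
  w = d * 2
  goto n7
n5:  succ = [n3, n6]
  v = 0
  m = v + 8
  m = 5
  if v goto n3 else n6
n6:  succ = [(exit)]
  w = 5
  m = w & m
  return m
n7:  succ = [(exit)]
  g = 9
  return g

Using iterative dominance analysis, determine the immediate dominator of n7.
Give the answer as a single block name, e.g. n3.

Answer: n0

Analysis:
idom tree: n1←n0 n2←n0 n3←n1 n4←n3 n5←n3 n6←n3 n7←n0
Join-block Dom:
  n3: preds {n1,n5}: {n0,n1} ∩ {n0,n1,n3,n5} = {n0,n1}; idom=n1
  n6: preds {n3,n5}: {n0,n1,n3} ∩ {n0,n1,n3,n5} = {n0,n1,n3}; idom=n3
  n7: preds {n1,n2,n4}: {n0,n1} ∩ {n0,n2} ∩ {n0,n1,n3,n4} = {n0}; idom=n0

idom(n7) = n0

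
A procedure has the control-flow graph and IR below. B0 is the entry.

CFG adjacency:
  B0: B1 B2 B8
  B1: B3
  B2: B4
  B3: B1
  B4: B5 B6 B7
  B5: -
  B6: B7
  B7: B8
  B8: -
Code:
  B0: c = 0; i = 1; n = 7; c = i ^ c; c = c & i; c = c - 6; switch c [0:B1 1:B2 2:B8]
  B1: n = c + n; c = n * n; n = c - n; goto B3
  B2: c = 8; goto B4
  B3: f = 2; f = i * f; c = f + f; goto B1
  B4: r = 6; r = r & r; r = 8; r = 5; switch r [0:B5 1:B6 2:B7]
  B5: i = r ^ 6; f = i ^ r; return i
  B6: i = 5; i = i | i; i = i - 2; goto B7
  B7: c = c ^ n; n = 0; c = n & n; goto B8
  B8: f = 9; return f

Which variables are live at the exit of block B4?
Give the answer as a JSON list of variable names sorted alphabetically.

Answer: ["c", "n", "r"]

Analysis:
Block summaries:
  B0: def={c,i,n} ue=∅
  B1: def={c,n} ue={c,n}
  B2: def={c} ue=∅
  B3: def={c,f} ue={i}
  B4: def={r} ue=∅
  B5: def={f,i} ue={r}
  B6: def={i} ue=∅
  B7: def={c,n} ue={c,n}
  B8: def={f} ue=∅

Backward fixpoint:
  B0: in=∅ out={c,i,n}
  B1: in={c,i,n} out={i,n}
  B2: in={n} out={c,n}
  B3: in={i,n} out={c,i,n}
  B4: in={c,n} out={c,n,r}
  B5: in={r} out=∅
  B6: in={c,n} out={c,n}
  B7: in={c,n} out=∅
  B8: in=∅ out=∅

live-out(B4) = ["c", "n", "r"]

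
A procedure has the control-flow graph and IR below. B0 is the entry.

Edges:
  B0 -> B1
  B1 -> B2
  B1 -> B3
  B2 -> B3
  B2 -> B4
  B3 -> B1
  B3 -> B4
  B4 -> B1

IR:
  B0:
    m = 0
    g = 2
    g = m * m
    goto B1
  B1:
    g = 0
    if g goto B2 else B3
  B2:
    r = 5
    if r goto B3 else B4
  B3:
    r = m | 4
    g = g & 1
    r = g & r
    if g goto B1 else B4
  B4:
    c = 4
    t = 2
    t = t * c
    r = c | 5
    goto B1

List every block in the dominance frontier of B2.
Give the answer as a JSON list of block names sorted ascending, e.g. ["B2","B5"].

Answer: ["B3", "B4"]

Working:
idom tree: B1←B0 B2←B1 B3←B1 B4←B1
Dom at joins:
  B1: preds {B0,B3,B4}: {B0} ∩ {B0,B1,B3} ∩ {B0,B1,B4} = {B0}; idom=B0
  B3: preds {B1,B2}: {B0,B1} ∩ {B0,B1,B2} = {B0,B1}; idom=B1
  B4: preds {B2,B3}: {B0,B1,B2} ∩ {B0,B1,B3} = {B0,B1}; idom=B1

Frontier:
  B1←B0: walk · to B0
  B1←B3: walk B3→B1 to B0
  B1←B4: walk B4→B1 to B0
  B3←B1: walk · to B1
  B3←B2: walk B2 to B1
  B4←B2: walk B2 to B1
  B4←B3: walk B3 to B1
  B0 → ∅
  B1 → {B1}
  B2 → {B3,B4}
  B3 → {B1,B4}
  B4 → {B1}

DF(B2) = ["B3", "B4"]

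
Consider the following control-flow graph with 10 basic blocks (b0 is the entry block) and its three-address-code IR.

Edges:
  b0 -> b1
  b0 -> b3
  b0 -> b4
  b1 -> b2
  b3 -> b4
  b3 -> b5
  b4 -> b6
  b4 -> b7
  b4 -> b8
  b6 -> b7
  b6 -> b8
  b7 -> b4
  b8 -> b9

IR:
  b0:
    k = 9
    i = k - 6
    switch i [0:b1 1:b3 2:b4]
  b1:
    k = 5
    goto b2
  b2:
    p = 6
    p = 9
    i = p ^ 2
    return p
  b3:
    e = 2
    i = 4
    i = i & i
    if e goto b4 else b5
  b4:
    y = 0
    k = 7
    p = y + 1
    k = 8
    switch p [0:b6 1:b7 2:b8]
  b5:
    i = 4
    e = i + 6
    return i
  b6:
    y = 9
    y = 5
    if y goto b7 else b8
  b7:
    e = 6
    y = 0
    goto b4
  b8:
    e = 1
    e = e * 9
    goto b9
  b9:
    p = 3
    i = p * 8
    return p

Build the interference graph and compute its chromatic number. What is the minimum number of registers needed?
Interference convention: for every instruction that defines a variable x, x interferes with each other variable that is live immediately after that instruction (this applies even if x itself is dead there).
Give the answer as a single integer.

Answer: 2

Derivation:
Block summaries:
  b0 def {i,k} use ∅
  b1 def {k} use ∅
  b2 def {i,p} use ∅
  b3 def {e,i} use ∅
  b4 def {k,p,y} use ∅
  b5 def {e,i} use ∅
  b6 def {y} use ∅
  b7 def {e,y} use ∅
  b8 def {e} use ∅
  b9 def {i,p} use ∅

Live sets:
  b0 li=∅ lo=∅
  b1 li=∅ lo=∅
  b2 li=∅ lo=∅
  b3 li=∅ lo=∅
  b4 li=∅ lo=∅
  b5 li=∅ lo=∅
  b6 li=∅ lo=∅
  b7 li=∅ lo=∅
  b8 li=∅ lo=∅
  b9 li=∅ lo=∅

Interfere edges:
  e — {i}
  i — {e,p}
  k — {p,y}
  p — {i,k}
  y — {k}

Chromatic number:
  lower bound: {e,i} mutually conflict ⇒ χ ≥ 2
  assign e→R1 i→R0 k→R0 p→R1 y→R1 — no edge inside a register ⇒ χ ≤ 2
  χ = 2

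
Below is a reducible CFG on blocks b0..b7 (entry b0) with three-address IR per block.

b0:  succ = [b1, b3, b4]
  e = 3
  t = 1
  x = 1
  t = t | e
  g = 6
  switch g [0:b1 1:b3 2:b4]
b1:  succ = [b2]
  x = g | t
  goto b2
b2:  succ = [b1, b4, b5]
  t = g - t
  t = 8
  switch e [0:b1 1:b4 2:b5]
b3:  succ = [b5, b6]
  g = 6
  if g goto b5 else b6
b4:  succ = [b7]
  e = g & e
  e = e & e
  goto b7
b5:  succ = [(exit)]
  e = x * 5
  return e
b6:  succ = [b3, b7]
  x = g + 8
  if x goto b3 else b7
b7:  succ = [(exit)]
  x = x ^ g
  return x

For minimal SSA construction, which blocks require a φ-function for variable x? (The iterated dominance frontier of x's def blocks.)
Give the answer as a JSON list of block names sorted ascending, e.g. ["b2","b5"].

Answer: ["b1", "b3", "b4", "b5", "b7"]

Derivation:
idom tree: b1←b0 b2←b1 b3←b0 b4←b0 b5←b0 b6←b3 b7←b0
Dom∩ at merges:
  b1: preds {b0,b2}: {b0} ∩ {b0,b1,b2} = {b0}; idom=b0
  b3: preds {b0,b6}: {b0} ∩ {b0,b3,b6} = {b0}; idom=b0
  b4: preds {b0,b2}: {b0} ∩ {b0,b1,b2} = {b0}; idom=b0
  b5: preds {b2,b3}: {b0,b1,b2} ∩ {b0,b3} = {b0}; idom=b0
  b7: preds {b4,b6}: {b0,b4} ∩ {b0,b3,b6} = {b0}; idom=b0

DF walk-up:
  join b1 pred b0: · stop@b0
  join b1 pred b2: b2→b1 stop@b0
  join b3 pred b0: · stop@b0
  join b3 pred b6: b6→b3 stop@b0
  join b4 pred b0: · stop@b0
  join b4 pred b2: b2→b1 stop@b0
  join b5 pred b2: b2→b1 stop@b0
  join b5 pred b3: b3 stop@b0
  join b7 pred b4: b4 stop@b0
  join b7 pred b6: b6→b3 stop@b0
  b0: DF=∅
  b1: DF={b1,b4,b5}
  b2: DF={b1,b4,b5}
  b3: DF={b3,b5,b7}
  b4: DF={b7}
  b5: DF=∅
  b6: DF={b3,b7}
  b7: DF=∅

φ for x: defs {b0,b1,b6,b7}
  DF⁺ = {b1,b3,b4,b5,b7}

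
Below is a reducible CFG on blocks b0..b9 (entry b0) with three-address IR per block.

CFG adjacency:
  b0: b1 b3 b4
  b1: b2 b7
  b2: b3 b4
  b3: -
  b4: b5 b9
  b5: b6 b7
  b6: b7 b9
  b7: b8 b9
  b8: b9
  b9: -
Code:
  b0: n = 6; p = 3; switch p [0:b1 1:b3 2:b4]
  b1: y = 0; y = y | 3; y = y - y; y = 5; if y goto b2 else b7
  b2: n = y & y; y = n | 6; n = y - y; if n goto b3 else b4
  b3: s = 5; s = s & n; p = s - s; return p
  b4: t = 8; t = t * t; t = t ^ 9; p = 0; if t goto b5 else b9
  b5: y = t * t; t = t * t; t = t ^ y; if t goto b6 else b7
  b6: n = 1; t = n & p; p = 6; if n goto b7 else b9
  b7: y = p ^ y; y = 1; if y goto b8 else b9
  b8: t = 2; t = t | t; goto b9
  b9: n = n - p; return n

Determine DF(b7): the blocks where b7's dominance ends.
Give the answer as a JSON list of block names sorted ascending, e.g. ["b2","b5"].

Answer: ["b9"]

Analysis:
idom tree: b1←b0 b2←b1 b3←b0 b4←b0 b5←b4 b6←b5 b7←b0 b8←b7 b9←b0
Dom at joins:
  b3: preds {b0,b2}: {b0} ∩ {b0,b1,b2} = {b0}; idom=b0
  b4: preds {b0,b2}: {b0} ∩ {b0,b1,b2} = {b0}; idom=b0
  b7: preds {b1,b5,b6}: {b0,b1} ∩ {b0,b4,b5} ∩ {b0,b4,b5,b6} = {b0}; idom=b0
  b9: preds {b4,b6,b7,b8}: {b0,b4} ∩ {b0,b4,b5,b6} ∩ {b0,b7} ∩ {b0,b7,b8} = {b0}; idom=b0

Frontier:
  join b3 pred b0: · stop@b0
  join b3 pred b2: b2→b1 stop@b0
  join b4 pred b0: · stop@b0
  join b4 pred b2: b2→b1 stop@b0
  join b7 pred b1: b1 stop@b0
  join b7 pred b5: b5→b4 stop@b0
  join b7 pred b6: b6→b5→b4 stop@b0
  join b9 pred b4: b4 stop@b0
  join b9 pred b6: b6→b5→b4 stop@b0
  join b9 pred b7: b7 stop@b0
  join b9 pred b8: b8→b7 stop@b0
  DF(b0)=∅
  DF(b1)={b3,b4,b7}
  DF(b2)={b3,b4}
  DF(b3)=∅
  DF(b4)={b7,b9}
  DF(b5)={b7,b9}
  DF(b6)={b7,b9}
  DF(b7)={b9}
  DF(b8)={b9}
  DF(b9)=∅

DF(b7) = ["b9"]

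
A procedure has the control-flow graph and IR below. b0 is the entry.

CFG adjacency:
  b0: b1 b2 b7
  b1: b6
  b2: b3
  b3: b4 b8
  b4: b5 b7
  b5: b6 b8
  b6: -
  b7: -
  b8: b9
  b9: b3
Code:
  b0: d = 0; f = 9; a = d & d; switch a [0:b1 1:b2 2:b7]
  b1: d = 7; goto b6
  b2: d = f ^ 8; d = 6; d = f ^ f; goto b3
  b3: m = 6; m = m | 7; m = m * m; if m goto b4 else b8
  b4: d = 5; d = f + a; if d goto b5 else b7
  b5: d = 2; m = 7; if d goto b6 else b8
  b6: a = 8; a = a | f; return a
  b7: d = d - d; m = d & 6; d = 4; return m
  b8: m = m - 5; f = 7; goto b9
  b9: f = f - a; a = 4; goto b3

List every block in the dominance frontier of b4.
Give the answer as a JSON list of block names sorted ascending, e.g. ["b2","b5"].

Answer: ["b6", "b7", "b8"]

Working:
idom tree: b1←b0 b2←b0 b3←b2 b4←b3 b5←b4 b6←b0 b7←b0 b8←b3 b9←b8
Dom∩ at merges:
  b3: preds {b2,b9}: {b0,b2} ∩ {b0,b2,b3,b8,b9} = {b0,b2}; idom=b2
  b6: preds {b1,b5}: {b0,b1} ∩ {b0,b2,b3,b4,b5} = {b0}; idom=b0
  b7: preds {b0,b4}: {b0} ∩ {b0,b2,b3,b4} = {b0}; idom=b0
  b8: preds {b3,b5}: {b0,b2,b3} ∩ {b0,b2,b3,b4,b5} = {b0,b2,b3}; idom=b3

DF walk-up:
  b3←b2: walk · to b2
  b3←b9: walk b9→b8→b3 to b2
  b6←b1: walk b1 to b0
  b6←b5: walk b5→b4→b3→b2 to b0
  b7←b0: walk · to b0
  b7←b4: walk b4→b3→b2 to b0
  b8←b3: walk · to b3
  b8←b5: walk b5→b4 to b3
  DF(b0)=∅
  DF(b1)={b6}
  DF(b2)={b6,b7}
  DF(b3)={b3,b6,b7}
  DF(b4)={b6,b7,b8}
  DF(b5)={b6,b8}
  DF(b6)=∅
  DF(b7)=∅
  DF(b8)={b3}
  DF(b9)={b3}

DF(b4) = ["b6", "b7", "b8"]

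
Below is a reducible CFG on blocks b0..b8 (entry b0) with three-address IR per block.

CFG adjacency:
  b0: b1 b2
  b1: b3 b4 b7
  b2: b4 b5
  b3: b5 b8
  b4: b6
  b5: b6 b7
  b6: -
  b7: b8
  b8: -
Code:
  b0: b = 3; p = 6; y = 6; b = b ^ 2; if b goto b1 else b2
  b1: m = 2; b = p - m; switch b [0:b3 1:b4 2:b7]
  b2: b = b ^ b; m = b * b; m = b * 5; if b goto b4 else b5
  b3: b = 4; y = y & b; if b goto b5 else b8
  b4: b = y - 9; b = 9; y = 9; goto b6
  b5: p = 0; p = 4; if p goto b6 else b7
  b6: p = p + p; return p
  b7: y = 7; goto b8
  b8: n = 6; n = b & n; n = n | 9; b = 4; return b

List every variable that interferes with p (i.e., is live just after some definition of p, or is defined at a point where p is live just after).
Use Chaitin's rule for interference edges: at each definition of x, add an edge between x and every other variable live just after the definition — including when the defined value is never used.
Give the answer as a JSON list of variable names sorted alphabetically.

Block summaries:
  b0 def {b,p,y} use ∅
  b1 def {b,m} use {p}
  b2 def {b,m} use {b}
  b3 def {b,y} use {y}
  b4 def {b,y} use {y}
  b5 def {p} use ∅
  b6 def {p} use {p}
  b7 def {y} use ∅
  b8 def {b,n} use {b}

Live sets:
  live b0: ∅→{b,p,y}
  live b1: {p,y}→{b,p,y}
  live b2: {b,p,y}→{b,p,y}
  live b3: {y}→{b}
  live b4: {p,y}→{p}
  live b5: {b}→{b,p}
  live b6: {p}→∅
  live b7: {b}→{b}
  live b8: {b}→∅

Interference:
  b: {m,n,p,y}
  m: {b,p,y}
  n: {b}
  p: {b,m,y}
  y: {b,m,p}

N(p) = ["b", "m", "y"]

Answer: ["b", "m", "y"]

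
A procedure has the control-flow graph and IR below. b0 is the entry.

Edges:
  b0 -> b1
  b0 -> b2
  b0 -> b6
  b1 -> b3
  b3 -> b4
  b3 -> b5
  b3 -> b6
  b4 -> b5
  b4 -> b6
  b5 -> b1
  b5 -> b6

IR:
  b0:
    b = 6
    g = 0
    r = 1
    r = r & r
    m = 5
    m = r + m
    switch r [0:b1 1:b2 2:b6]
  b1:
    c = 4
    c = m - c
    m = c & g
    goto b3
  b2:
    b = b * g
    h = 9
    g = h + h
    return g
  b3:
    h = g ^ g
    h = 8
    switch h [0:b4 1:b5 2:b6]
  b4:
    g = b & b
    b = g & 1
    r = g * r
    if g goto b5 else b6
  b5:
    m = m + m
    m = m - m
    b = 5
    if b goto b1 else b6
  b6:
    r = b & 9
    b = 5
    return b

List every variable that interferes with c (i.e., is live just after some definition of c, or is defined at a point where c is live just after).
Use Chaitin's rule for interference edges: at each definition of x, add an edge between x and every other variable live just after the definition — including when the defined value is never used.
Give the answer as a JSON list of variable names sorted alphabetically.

Answer: ["b", "g", "m", "r"]

Working:
Block summaries:
  b0: {b,g,m,r} / ∅
  b1: {c,m} / {g,m}
  b2: {b,g,h} / {b,g}
  b3: {h} / {g}
  b4: {b,g,r} / {b,r}
  b5: {b,m} / {m}
  b6: {b,r} / {b}

Live sets:
  b0 li=∅ lo={b,g,m,r}
  b1 li={b,g,m,r} lo={b,g,m,r}
  b2 li={b,g} lo=∅
  b3 li={b,g,m,r} lo={b,g,m,r}
  b4 li={b,m,r} lo={b,g,m,r}
  b5 li={g,m,r} lo={b,g,m,r}
  b6 li={b} lo=∅

Interfere edges:
  b: {c,g,h,m,r}
  c: {b,g,m,r}
  g: {b,c,h,m,r}
  h: {b,g,m,r}
  m: {b,c,g,h,r}
  r: {b,c,g,h,m}

N(c) = ["b", "g", "m", "r"]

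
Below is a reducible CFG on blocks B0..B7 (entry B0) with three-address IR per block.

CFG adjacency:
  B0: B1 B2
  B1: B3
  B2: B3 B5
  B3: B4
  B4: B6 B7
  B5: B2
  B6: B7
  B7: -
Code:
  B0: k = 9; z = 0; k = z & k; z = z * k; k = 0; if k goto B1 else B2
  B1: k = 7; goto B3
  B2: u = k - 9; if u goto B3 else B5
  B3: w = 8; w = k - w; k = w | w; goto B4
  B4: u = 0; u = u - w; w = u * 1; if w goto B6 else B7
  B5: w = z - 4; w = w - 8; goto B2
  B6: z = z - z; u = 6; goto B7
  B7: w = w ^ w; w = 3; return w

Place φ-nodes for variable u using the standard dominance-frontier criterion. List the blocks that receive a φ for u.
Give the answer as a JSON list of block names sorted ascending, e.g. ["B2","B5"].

idom tree: B1←B0 B2←B0 B3←B0 B4←B3 B5←B2 B6←B4 B7←B4
Dom at joins:
  B2: preds {B0,B5}: {B0} ∩ {B0,B2,B5} = {B0}; idom=B0
  B3: preds {B1,B2}: {B0,B1} ∩ {B0,B2} = {B0}; idom=B0
  B7: preds {B4,B6}: {B0,B3,B4} ∩ {B0,B3,B4,B6} = {B0,B3,B4}; idom=B4

DF derivation:
  join B2 pred B0: · stop@B0
  join B2 pred B5: B5→B2 stop@B0
  join B3 pred B1: B1 stop@B0
  join B3 pred B2: B2 stop@B0
  join B7 pred B4: · stop@B4
  join B7 pred B6: B6 stop@B4
  B0: DF=∅
  B1: DF={B3}
  B2: DF={B2,B3}
  B3: DF=∅
  B4: DF=∅
  B5: DF={B2}
  B6: DF={B7}
  B7: DF=∅

φ for u: defs {B2,B4,B6}
  DF⁺ = {B2,B3,B7}

Answer: ["B2", "B3", "B7"]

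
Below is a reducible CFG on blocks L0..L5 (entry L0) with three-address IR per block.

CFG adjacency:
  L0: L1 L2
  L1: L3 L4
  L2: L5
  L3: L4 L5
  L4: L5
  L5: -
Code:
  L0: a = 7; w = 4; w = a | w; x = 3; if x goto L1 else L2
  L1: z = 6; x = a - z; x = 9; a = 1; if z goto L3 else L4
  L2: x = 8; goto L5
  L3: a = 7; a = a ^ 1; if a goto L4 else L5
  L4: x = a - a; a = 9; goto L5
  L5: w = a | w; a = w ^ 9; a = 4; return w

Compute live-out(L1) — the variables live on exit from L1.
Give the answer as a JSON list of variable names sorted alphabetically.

Block summaries:
  L0: def={a,w,x} ue=∅
  L1: def={a,x,z} ue={a}
  L2: def={x} ue=∅
  L3: def={a} ue=∅
  L4: def={a,x} ue={a}
  L5: def={a,w} ue={a,w}

Live sets:
  L0 li=∅ lo={a,w}
  L1 li={a,w} lo={a,w}
  L2 li={a,w} lo={a,w}
  L3 li={w} lo={a,w}
  L4 li={a,w} lo={a,w}
  L5 li={a,w} lo=∅

live-out(L1) = ["a", "w"]

Answer: ["a", "w"]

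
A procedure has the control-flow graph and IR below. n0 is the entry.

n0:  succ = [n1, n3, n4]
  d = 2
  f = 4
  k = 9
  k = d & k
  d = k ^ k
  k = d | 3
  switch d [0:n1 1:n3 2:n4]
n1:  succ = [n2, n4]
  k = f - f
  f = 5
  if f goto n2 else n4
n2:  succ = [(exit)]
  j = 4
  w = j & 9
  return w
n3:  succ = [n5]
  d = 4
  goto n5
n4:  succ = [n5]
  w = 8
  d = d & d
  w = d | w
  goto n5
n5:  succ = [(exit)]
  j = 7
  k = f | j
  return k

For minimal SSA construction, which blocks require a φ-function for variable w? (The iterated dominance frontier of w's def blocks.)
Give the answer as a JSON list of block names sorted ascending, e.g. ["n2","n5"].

idom tree: n1←n0 n2←n1 n3←n0 n4←n0 n5←n0
Dom∩ at merges:
  n4: preds {n0,n1}: {n0} ∩ {n0,n1} = {n0}; idom=n0
  n5: preds {n3,n4}: {n0,n3} ∩ {n0,n4} = {n0}; idom=n0

DF walk-up:
  join n4 pred n0: · stop@n0
  join n4 pred n1: n1 stop@n0
  join n5 pred n3: n3 stop@n0
  join n5 pred n4: n4 stop@n0
  DF(n0)=∅
  DF(n1)={n4}
  DF(n2)=∅
  DF(n3)={n5}
  DF(n4)={n5}
  DF(n5)=∅

φ for w: defs {n2,n4}
  DF⁺ = {n5}

Answer: ["n5"]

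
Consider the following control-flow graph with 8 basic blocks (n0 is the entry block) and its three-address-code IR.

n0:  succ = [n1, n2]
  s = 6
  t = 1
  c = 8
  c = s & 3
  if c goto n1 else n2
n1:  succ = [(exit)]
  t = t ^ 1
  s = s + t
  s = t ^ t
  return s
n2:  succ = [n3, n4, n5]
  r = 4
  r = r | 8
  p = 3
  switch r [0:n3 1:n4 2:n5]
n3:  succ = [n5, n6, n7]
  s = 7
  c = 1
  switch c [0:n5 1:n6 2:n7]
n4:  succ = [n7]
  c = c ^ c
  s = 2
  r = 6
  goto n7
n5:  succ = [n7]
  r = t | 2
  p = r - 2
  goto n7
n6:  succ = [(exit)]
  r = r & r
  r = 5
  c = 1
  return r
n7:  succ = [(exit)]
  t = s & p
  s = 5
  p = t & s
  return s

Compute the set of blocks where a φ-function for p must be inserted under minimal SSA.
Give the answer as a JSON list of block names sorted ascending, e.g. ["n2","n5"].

Answer: ["n7"]

Analysis:
idom tree: n1←n0 n2←n0 n3←n2 n4←n2 n5←n2 n6←n3 n7←n2
Join-block Dom:
  n5: preds {n2,n3}: {n0,n2} ∩ {n0,n2,n3} = {n0,n2}; idom=n2
  n7: preds {n3,n4,n5}: {n0,n2,n3} ∩ {n0,n2,n4} ∩ {n0,n2,n5} = {n0,n2}; idom=n2

DF derivation:
  n5←n2: walk · to n2
  n5←n3: walk n3 to n2
  n7←n3: walk n3 to n2
  n7←n4: walk n4 to n2
  n7←n5: walk n5 to n2
  n0 → ∅
  n1 → ∅
  n2 → ∅
  n3 → {n5,n7}
  n4 → {n7}
  n5 → {n7}
  n6 → ∅
  n7 → ∅

φ for p: defs {n2,n5,n7}
  DF⁺ = {n7}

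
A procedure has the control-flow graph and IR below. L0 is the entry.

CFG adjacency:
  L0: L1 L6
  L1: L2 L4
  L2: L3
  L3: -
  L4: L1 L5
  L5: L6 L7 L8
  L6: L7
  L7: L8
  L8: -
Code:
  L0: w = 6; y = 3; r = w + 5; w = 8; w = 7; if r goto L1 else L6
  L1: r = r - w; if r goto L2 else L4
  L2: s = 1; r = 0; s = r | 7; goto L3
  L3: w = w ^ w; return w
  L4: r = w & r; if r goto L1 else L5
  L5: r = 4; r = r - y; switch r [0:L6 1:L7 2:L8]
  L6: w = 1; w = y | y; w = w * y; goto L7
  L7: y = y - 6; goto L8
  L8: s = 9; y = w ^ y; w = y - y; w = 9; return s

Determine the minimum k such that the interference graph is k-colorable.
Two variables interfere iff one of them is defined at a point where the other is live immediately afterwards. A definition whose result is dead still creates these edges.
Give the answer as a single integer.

Block summaries:
  L0: {r,w,y} / ∅
  L1: {r} / {r,w}
  L2: {r,s} / ∅
  L3: {w} / {w}
  L4: {r} / {r,w}
  L5: {r} / {y}
  L6: {w} / {y}
  L7: {y} / {y}
  L8: {s,w,y} / {w,y}

Backward fixpoint:
  L0 li=∅ lo={r,w,y}
  L1 li={r,w,y} lo={r,w,y}
  L2 li={w} lo={w}
  L3 li={w} lo=∅
  L4 li={r,w,y} lo={r,w,y}
  L5 li={w,y} lo={w,y}
  L6 li={y} lo={w,y}
  L7 li={w,y} lo={w,y}
  L8 li={w,y} lo=∅

Interfere edges:
  r — {w,y}
  s — {w,y}
  w — {r,s,y}
  y — {r,s,w}

Colouring:
  lower bound: {r,w,y} mutually conflict ⇒ χ ≥ 3
  3-colouring: r0={w}  r1={y}  r2={r,s}
  χ = 3

Answer: 3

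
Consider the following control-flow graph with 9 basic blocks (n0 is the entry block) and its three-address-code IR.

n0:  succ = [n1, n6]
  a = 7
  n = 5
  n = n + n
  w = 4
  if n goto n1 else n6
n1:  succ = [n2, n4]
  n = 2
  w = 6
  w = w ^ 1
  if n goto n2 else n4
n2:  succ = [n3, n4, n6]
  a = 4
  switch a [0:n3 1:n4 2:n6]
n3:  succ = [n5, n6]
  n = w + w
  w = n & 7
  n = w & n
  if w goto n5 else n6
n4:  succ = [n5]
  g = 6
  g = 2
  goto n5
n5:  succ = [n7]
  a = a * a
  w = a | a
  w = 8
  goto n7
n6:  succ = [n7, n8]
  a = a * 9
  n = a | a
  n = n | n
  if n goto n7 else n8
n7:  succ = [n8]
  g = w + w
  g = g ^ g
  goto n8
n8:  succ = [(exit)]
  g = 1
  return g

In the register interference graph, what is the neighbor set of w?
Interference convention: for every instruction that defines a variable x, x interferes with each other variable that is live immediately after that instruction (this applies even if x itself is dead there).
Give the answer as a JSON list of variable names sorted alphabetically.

Block summaries:
  n0: def={a,n,w} ue=∅
  n1: def={n,w} ue=∅
  n2: def={a} ue=∅
  n3: def={n,w} ue={w}
  n4: def={g} ue=∅
  n5: def={a,w} ue={a}
  n6: def={a,n} ue={a}
  n7: def={g} ue={w}
  n8: def={g} ue=∅

Live sets:
  live n0: ∅→{a,w}
  live n1: {a}→{a,w}
  live n2: {w}→{a,w}
  live n3: {a,w}→{a,w}
  live n4: {a}→{a}
  live n5: {a}→{w}
  live n6: {a,w}→{w}
  live n7: {w}→∅
  live n8: ∅→∅

Interference:
  a — {g,n,w}
  g — {a}
  n — {a,w}
  w — {a,n}

N(w) = ["a", "n"]

Answer: ["a", "n"]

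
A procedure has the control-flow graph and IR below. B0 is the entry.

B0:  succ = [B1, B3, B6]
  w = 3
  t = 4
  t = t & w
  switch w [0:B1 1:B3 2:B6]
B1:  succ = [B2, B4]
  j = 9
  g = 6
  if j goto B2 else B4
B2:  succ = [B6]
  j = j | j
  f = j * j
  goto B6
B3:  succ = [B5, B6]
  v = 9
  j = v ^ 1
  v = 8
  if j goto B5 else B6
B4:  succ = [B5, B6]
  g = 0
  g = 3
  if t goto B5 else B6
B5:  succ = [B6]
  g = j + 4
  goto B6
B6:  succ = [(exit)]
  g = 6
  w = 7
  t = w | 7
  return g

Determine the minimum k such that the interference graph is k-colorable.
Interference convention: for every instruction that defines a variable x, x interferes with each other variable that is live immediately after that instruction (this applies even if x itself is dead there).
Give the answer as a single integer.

Per-block:
  B0: def={t,w} ue=∅
  B1: def={g,j} ue=∅
  B2: def={f,j} ue={j}
  B3: def={j,v} ue=∅
  B4: def={g} ue={t}
  B5: def={g} ue={j}
  B6: def={g,t,w} ue=∅

Backward fixpoint:
  B0: in=∅ out={t}
  B1: in={t} out={j,t}
  B2: in={j} out=∅
  B3: in=∅ out={j}
  B4: in={j,t} out={j}
  B5: in={j} out=∅
  B6: in=∅ out=∅

Conflict graph:
  f↔∅
  g↔{j,t,w}
  j↔{g,t,v}
  t↔{g,j,w}
  v↔{j}
  w↔{g,t}

Colouring:
  {g,j,t} pairwise interfere (3-clique) ⇒ χ ≥ 3
  3-colouring: c0={f,g,v}  c1={j,w}  c2={t}
  χ = 3

Answer: 3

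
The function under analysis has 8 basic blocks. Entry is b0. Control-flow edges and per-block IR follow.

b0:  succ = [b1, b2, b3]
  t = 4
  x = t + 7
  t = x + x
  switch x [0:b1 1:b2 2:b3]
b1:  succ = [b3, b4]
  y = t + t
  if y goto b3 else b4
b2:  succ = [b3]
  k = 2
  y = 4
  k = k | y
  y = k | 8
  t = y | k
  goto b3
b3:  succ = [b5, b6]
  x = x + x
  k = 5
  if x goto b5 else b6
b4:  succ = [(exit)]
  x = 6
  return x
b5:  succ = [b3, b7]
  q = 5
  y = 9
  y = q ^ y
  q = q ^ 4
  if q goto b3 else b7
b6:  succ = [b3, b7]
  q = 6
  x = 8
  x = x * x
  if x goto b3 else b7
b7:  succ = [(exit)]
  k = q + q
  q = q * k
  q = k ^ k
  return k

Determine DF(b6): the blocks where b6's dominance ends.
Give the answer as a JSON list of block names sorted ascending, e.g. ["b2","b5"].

Answer: ["b3", "b7"]

Derivation:
idom tree: b1←b0 b2←b0 b3←b0 b4←b1 b5←b3 b6←b3 b7←b3
Dom at joins:
  b3: preds {b0,b1,b2,b5,b6}: {b0} ∩ {b0,b1} ∩ {b0,b2} ∩ {b0,b3,b5} ∩ {b0,b3,b6} = {b0}; idom=b0
  b7: preds {b5,b6}: {b0,b3,b5} ∩ {b0,b3,b6} = {b0,b3}; idom=b3

DF derivation:
  b3←b0: walk · to b0
  b3←b1: walk b1 to b0
  b3←b2: walk b2 to b0
  b3←b5: walk b5→b3 to b0
  b3←b6: walk b6→b3 to b0
  b7←b5: walk b5 to b3
  b7←b6: walk b6 to b3
  b0 → ∅
  b1 → {b3}
  b2 → {b3}
  b3 → {b3}
  b4 → ∅
  b5 → {b3,b7}
  b6 → {b3,b7}
  b7 → ∅

DF(b6) = ["b3", "b7"]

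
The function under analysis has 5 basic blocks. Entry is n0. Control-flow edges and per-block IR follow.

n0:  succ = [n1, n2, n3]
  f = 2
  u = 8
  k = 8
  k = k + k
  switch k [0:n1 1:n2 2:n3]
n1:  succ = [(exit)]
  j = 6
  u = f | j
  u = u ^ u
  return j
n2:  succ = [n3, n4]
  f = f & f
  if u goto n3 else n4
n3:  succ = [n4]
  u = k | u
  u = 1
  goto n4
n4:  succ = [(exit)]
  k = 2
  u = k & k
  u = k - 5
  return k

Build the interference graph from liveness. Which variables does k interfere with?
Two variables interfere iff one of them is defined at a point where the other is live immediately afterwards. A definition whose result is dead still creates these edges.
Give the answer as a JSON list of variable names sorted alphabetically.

Answer: ["f", "u"]

Analysis:
Block summaries:
  n0: {f,k,u} / ∅
  n1: {j,u} / {f}
  n2: {f} / {f,u}
  n3: {u} / {k,u}
  n4: {k,u} / ∅

Liveness:
  live n0: ∅→{f,k,u}
  live n1: {f}→∅
  live n2: {f,k,u}→{k,u}
  live n3: {k,u}→∅
  live n4: ∅→∅

Conflict graph:
  f↔{j,k,u}
  j↔{f,u}
  k↔{f,u}
  u↔{f,j,k}

N(k) = ["f", "u"]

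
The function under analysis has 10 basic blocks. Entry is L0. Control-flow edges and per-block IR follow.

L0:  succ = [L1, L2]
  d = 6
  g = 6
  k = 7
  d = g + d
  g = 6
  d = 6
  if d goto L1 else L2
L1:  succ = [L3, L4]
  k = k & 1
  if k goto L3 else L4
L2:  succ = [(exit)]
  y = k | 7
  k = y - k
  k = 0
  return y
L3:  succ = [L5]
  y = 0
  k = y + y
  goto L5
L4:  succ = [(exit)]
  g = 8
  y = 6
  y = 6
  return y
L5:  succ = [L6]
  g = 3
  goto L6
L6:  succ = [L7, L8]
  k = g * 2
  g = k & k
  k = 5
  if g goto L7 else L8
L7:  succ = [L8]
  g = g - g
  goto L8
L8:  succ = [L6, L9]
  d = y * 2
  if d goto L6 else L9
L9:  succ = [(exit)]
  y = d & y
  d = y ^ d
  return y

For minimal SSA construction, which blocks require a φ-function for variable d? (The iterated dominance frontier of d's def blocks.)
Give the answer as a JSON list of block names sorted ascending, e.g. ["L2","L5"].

Answer: ["L6"]

Working:
idom tree: L1←L0 L2←L0 L3←L1 L4←L1 L5←L3 L6←L5 L7←L6 L8←L6 L9←L8
Dom∩ at merges:
  L6: preds {L5,L8}: {L0,L1,L3,L5} ∩ {L0,L1,L3,L5,L6,L8} = {L0,L1,L3,L5}; idom=L5
  L8: preds {L6,L7}: {L0,L1,L3,L5,L6} ∩ {L0,L1,L3,L5,L6,L7} = {L0,L1,L3,L5,L6}; idom=L6

DF derivation:
  L6←L5: walk · to L5
  L6←L8: walk L8→L6 to L5
  L8←L6: walk · to L6
  L8←L7: walk L7 to L6
  L0 → ∅
  L1 → ∅
  L2 → ∅
  L3 → ∅
  L4 → ∅
  L5 → ∅
  L6 → {L6}
  L7 → {L8}
  L8 → {L6}
  L9 → ∅

φ for d: defs {L0,L8,L9}
  DF⁺ = {L6}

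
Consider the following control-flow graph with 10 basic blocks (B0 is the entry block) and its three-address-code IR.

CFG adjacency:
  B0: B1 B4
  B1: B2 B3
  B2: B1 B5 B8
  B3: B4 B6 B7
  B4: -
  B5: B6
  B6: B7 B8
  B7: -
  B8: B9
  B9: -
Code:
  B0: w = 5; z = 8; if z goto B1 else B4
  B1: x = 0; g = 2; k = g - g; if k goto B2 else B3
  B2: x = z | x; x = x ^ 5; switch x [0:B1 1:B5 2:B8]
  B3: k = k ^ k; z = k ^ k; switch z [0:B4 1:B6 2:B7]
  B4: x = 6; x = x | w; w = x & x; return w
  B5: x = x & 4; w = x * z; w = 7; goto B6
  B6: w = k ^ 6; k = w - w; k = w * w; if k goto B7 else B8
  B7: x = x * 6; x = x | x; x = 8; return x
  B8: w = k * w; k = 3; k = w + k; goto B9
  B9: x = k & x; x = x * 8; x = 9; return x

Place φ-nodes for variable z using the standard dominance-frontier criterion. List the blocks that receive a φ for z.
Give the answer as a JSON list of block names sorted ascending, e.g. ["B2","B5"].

Answer: ["B4", "B6", "B7", "B8"]

Derivation:
idom tree: B1←B0 B2←B1 B3←B1 B4←B0 B5←B2 B6←B1 B7←B1 B8←B1 B9←B8
Join-block Dom:
  B1: preds {B0,B2}: {B0} ∩ {B0,B1,B2} = {B0}; idom=B0
  B4: preds {B0,B3}: {B0} ∩ {B0,B1,B3} = {B0}; idom=B0
  B6: preds {B3,B5}: {B0,B1,B3} ∩ {B0,B1,B2,B5} = {B0,B1}; idom=B1
  B7: preds {B3,B6}: {B0,B1,B3} ∩ {B0,B1,B6} = {B0,B1}; idom=B1
  B8: preds {B2,B6}: {B0,B1,B2} ∩ {B0,B1,B6} = {B0,B1}; idom=B1

DF walk-up:
  B1←B0: walk · to B0
  B1←B2: walk B2→B1 to B0
  B4←B0: walk · to B0
  B4←B3: walk B3→B1 to B0
  B6←B3: walk B3 to B1
  B6←B5: walk B5→B2 to B1
  B7←B3: walk B3 to B1
  B7←B6: walk B6 to B1
  B8←B2: walk B2 to B1
  B8←B6: walk B6 to B1
  DF(B0)=∅
  DF(B1)={B1,B4}
  DF(B2)={B1,B6,B8}
  DF(B3)={B4,B6,B7}
  DF(B4)=∅
  DF(B5)={B6}
  DF(B6)={B7,B8}
  DF(B7)=∅
  DF(B8)=∅
  DF(B9)=∅

φ for z: defs {B0,B3}
  DF⁺ = {B4,B6,B7,B8}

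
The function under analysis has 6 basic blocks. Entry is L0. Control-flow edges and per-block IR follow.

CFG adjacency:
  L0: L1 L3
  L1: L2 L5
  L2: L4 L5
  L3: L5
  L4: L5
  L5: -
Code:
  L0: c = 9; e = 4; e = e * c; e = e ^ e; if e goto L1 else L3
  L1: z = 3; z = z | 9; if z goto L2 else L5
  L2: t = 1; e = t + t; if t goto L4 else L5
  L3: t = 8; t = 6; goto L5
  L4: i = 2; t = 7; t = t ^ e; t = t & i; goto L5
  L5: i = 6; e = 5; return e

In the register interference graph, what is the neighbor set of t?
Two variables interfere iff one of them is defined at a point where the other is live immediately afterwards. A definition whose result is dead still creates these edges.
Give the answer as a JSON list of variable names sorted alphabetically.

def/use:
  L0: def={c,e} ue=∅
  L1: def={z} ue=∅
  L2: def={e,t} ue=∅
  L3: def={t} ue=∅
  L4: def={i,t} ue={e}
  L5: def={e,i} ue=∅

Backward fixpoint:
  L0: in=∅ out=∅
  L1: in=∅ out=∅
  L2: in=∅ out={e}
  L3: in=∅ out=∅
  L4: in={e} out=∅
  L5: in=∅ out=∅

Conflict graph:
  c: {e}
  e: {c,i,t}
  i: {e,t}
  t: {e,i}
  z: ∅

N(t) = ["e", "i"]

Answer: ["e", "i"]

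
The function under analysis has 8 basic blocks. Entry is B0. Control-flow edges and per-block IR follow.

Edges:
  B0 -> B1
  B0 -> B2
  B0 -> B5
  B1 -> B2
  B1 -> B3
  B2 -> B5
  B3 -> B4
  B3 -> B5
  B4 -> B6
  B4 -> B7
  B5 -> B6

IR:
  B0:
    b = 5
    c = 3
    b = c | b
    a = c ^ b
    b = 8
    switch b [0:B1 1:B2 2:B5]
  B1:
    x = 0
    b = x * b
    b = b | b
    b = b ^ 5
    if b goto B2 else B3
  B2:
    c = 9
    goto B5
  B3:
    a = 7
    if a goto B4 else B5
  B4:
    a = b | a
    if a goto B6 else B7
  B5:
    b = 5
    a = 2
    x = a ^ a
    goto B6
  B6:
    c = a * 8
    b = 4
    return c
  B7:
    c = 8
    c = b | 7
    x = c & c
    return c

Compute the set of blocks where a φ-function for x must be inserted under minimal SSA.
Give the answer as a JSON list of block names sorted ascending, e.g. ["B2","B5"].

idom tree: B1←B0 B2←B0 B3←B1 B4←B3 B5←B0 B6←B0 B7←B4
Dom at joins:
  B2: preds {B0,B1}: {B0} ∩ {B0,B1} = {B0}; idom=B0
  B5: preds {B0,B2,B3}: {B0} ∩ {B0,B2} ∩ {B0,B1,B3} = {B0}; idom=B0
  B6: preds {B4,B5}: {B0,B1,B3,B4} ∩ {B0,B5} = {B0}; idom=B0

Frontier:
  join B2 pred B0: · stop@B0
  join B2 pred B1: B1 stop@B0
  join B5 pred B0: · stop@B0
  join B5 pred B2: B2 stop@B0
  join B5 pred B3: B3→B1 stop@B0
  join B6 pred B4: B4→B3→B1 stop@B0
  join B6 pred B5: B5 stop@B0
  B0 → ∅
  B1 → {B2,B5,B6}
  B2 → {B5}
  B3 → {B5,B6}
  B4 → {B6}
  B5 → {B6}
  B6 → ∅
  B7 → ∅

φ for x: defs {B1,B5,B7}
  DF⁺ = {B2,B5,B6}

Answer: ["B2", "B5", "B6"]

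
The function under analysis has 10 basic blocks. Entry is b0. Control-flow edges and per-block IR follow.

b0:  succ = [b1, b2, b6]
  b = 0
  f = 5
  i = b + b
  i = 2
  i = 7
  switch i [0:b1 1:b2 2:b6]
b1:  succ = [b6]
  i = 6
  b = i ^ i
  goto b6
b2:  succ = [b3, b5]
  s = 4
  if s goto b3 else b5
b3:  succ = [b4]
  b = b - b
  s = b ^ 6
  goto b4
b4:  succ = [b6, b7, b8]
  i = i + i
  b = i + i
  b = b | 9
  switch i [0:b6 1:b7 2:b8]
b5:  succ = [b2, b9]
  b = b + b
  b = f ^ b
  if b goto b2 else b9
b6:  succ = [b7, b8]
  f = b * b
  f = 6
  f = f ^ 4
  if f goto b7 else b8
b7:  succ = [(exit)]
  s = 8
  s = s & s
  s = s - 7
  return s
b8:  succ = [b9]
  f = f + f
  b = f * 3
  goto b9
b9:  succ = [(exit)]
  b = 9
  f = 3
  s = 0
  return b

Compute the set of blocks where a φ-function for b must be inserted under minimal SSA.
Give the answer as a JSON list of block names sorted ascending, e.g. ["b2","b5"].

idom tree: b1←b0 b2←b0 b3←b2 b4←b3 b5←b2 b6←b0 b7←b0 b8←b0 b9←b0
Dom∩ at merges:
  b2: preds {b0,b5}: {b0} ∩ {b0,b2,b5} = {b0}; idom=b0
  b6: preds {b0,b1,b4}: {b0} ∩ {b0,b1} ∩ {b0,b2,b3,b4} = {b0}; idom=b0
  b7: preds {b4,b6}: {b0,b2,b3,b4} ∩ {b0,b6} = {b0}; idom=b0
  b8: preds {b4,b6}: {b0,b2,b3,b4} ∩ {b0,b6} = {b0}; idom=b0
  b9: preds {b5,b8}: {b0,b2,b5} ∩ {b0,b8} = {b0}; idom=b0

DF walk-up:
  b2←b0: walk · to b0
  b2←b5: walk b5→b2 to b0
  b6←b0: walk · to b0
  b6←b1: walk b1 to b0
  b6←b4: walk b4→b3→b2 to b0
  b7←b4: walk b4→b3→b2 to b0
  b7←b6: walk b6 to b0
  b8←b4: walk b4→b3→b2 to b0
  b8←b6: walk b6 to b0
  b9←b5: walk b5→b2 to b0
  b9←b8: walk b8 to b0
  b0 → ∅
  b1 → {b6}
  b2 → {b2,b6,b7,b8,b9}
  b3 → {b6,b7,b8}
  b4 → {b6,b7,b8}
  b5 → {b2,b9}
  b6 → {b7,b8}
  b7 → ∅
  b8 → {b9}
  b9 → ∅

φ for b: defs {b0,b1,b3,b4,b5,b8,b9}
  DF⁺ = {b2,b6,b7,b8,b9}

Answer: ["b2", "b6", "b7", "b8", "b9"]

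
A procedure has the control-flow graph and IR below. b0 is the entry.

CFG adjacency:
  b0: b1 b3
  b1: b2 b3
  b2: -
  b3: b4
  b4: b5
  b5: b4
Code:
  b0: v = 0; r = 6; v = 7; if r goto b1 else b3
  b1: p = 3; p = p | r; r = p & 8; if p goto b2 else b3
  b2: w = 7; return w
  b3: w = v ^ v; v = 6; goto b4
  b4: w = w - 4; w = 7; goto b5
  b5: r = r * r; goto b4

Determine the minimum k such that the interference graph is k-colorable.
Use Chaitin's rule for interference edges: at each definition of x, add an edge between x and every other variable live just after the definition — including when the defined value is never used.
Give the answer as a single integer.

Answer: 3

Derivation:
def/use:
  b0 def {r,v} use ∅
  b1 def {p,r} use {r}
  b2 def {w} use ∅
  b3 def {v,w} use {v}
  b4 def {w} use {w}
  b5 def {r} use {r}

Backward fixpoint:
  b0 li=∅ lo={r,v}
  b1 li={r,v} lo={r,v}
  b2 li=∅ lo=∅
  b3 li={r,v} lo={r,w}
  b4 li={r,w} lo={r,w}
  b5 li={r,w} lo={r,w}

Conflict graph:
  p — {r,v}
  r — {p,v,w}
  v — {p,r,w}
  w — {r,v}

Colouring:
  {p,r,v} pairwise interfere (3-clique) ⇒ χ ≥ 3
  3-colouring: R0={r}  R1={v}  R2={p,w}
  χ = 3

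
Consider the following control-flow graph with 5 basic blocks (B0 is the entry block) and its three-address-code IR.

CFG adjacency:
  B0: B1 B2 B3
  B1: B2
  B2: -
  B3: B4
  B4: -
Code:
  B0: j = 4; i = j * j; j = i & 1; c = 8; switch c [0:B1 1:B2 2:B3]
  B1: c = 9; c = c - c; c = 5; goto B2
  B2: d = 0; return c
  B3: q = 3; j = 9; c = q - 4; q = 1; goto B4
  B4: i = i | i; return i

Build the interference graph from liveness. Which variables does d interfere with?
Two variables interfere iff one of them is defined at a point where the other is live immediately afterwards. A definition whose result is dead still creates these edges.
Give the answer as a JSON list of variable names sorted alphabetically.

Answer: ["c"]

Working:
Per-block:
  B0: {c,i,j} / ∅
  B1: {c} / ∅
  B2: {d} / {c}
  B3: {c,j,q} / ∅
  B4: {i} / {i}

Liveness:
  B0 li=∅ lo={c,i}
  B1 li=∅ lo={c}
  B2 li={c} lo=∅
  B3 li={i} lo={i}
  B4 li={i} lo=∅

Interference:
  c↔{d,i}
  d↔{c}
  i↔{c,j,q}
  j↔{i,q}
  q↔{i,j}

N(d) = ["c"]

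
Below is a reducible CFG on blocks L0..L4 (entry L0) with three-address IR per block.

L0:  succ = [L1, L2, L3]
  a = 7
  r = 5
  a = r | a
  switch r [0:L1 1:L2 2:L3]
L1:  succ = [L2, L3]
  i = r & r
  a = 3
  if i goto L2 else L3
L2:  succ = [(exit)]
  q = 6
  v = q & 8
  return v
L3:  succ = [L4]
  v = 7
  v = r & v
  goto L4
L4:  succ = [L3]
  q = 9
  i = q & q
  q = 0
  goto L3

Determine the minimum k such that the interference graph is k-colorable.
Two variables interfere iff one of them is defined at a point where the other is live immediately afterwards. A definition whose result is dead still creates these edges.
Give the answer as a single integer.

Answer: 3

Working:
Block summaries:
  L0: def={a,r} ue=∅
  L1: def={a,i} ue={r}
  L2: def={q,v} ue=∅
  L3: def={v} ue={r}
  L4: def={i,q} ue=∅

Liveness:
  live L0: ∅→{r}
  live L1: {r}→{r}
  live L2: ∅→∅
  live L3: {r}→{r}
  live L4: {r}→{r}

Interference:
  a↔{i,r}
  i↔{a,r}
  q↔{r}
  r↔{a,i,q,v}
  v↔{r}

Colouring:
  lower bound: {a,i,r} mutually conflict ⇒ χ ≥ 3
  assign a→r1 i→r2 q→r1 r→r0 v→r1 — no edge inside a register ⇒ χ ≤ 3
  χ = 3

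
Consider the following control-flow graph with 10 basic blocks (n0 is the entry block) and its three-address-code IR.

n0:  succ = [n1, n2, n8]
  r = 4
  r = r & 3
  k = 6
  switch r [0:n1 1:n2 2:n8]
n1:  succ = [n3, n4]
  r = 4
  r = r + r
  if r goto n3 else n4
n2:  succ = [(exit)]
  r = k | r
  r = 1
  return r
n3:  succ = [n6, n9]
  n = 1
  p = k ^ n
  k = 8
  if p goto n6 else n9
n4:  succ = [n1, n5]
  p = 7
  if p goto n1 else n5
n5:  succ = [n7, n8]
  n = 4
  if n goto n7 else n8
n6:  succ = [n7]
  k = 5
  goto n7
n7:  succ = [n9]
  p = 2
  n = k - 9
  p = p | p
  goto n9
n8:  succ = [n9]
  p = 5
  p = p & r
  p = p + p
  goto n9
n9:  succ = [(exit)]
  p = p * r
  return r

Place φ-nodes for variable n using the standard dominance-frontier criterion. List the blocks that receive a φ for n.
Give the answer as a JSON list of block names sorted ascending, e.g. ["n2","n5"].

Answer: ["n7", "n8", "n9"]

Analysis:
idom tree: n1←n0 n2←n0 n3←n1 n4←n1 n5←n4 n6←n3 n7←n1 n8←n0 n9←n0
Dom∩ at merges:
  n1: preds {n0,n4}: {n0} ∩ {n0,n1,n4} = {n0}; idom=n0
  n7: preds {n5,n6}: {n0,n1,n4,n5} ∩ {n0,n1,n3,n6} = {n0,n1}; idom=n1
  n8: preds {n0,n5}: {n0} ∩ {n0,n1,n4,n5} = {n0}; idom=n0
  n9: preds {n3,n7,n8}: {n0,n1,n3} ∩ {n0,n1,n7} ∩ {n0,n8} = {n0}; idom=n0

Frontier:
  join n1 pred n0: · stop@n0
  join n1 pred n4: n4→n1 stop@n0
  join n7 pred n5: n5→n4 stop@n1
  join n7 pred n6: n6→n3 stop@n1
  join n8 pred n0: · stop@n0
  join n8 pred n5: n5→n4→n1 stop@n0
  join n9 pred n3: n3→n1 stop@n0
  join n9 pred n7: n7→n1 stop@n0
  join n9 pred n8: n8 stop@n0
  n0 → ∅
  n1 → {n1,n8,n9}
  n2 → ∅
  n3 → {n7,n9}
  n4 → {n1,n7,n8}
  n5 → {n7,n8}
  n6 → {n7}
  n7 → {n9}
  n8 → {n9}
  n9 → ∅

φ for n: defs {n3,n5,n7}
  DF⁺ = {n7,n8,n9}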